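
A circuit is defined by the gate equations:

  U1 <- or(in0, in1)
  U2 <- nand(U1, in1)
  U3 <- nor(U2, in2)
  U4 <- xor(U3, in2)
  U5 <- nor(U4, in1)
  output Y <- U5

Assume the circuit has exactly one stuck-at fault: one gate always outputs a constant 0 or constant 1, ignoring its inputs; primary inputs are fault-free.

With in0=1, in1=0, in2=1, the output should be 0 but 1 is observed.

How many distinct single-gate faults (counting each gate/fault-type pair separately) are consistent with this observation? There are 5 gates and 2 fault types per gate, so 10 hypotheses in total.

3

Fault-free: U1=1, U2=1, U3=0, U4=1, U5=0 → 0. Observed 1.
  U1 stuck-at-0: output 0 ✗
  U1 stuck-at-1: output 0 ✗
  U2 stuck-at-0: output 0 ✗
  U2 stuck-at-1: output 0 ✗
  U3 stuck-at-0: output 0 ✗
  U3 stuck-at-1: output 1 ✓
  U4 stuck-at-0: output 1 ✓
  U4 stuck-at-1: output 0 ✗
  U5 stuck-at-0: output 0 ✗
  U5 stuck-at-1: output 1 ✓
Consistent faults: {U3 stuck-at-1, U4 stuck-at-0, U5 stuck-at-1} — 3 in all.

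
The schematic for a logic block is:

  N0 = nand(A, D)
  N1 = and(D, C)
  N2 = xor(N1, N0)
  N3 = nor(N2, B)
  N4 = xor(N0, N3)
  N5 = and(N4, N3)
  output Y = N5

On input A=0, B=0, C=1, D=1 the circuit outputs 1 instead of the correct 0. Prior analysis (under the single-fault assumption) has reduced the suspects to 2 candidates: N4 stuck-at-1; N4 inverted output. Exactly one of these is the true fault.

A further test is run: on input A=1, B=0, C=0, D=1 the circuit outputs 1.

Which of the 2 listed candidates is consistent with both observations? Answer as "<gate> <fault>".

Evaluate each candidate on input A=1, B=0, C=0, D=1:
  N4 stuck-at-1: N0=0, N1=0, N2=0, N3=1, N4=1 [stuck-at-1], N5=1 → 1 — matches
  N4 inverted output: N0=0, N1=0, N2=0, N3=1, N4=0 [inverted output], N5=0 → 0 — eliminated
Only N4 stuck-at-1 reproduces the observed 1.

N4 stuck-at-1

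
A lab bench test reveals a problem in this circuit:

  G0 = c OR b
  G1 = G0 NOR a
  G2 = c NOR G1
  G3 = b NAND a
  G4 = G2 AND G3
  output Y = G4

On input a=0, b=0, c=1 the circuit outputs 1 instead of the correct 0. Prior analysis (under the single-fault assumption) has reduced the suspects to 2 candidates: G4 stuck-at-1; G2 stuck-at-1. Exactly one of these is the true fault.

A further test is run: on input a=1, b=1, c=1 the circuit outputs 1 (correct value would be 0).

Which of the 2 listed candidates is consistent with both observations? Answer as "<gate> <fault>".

G4 stuck-at-1

Evaluate each candidate on input a=1, b=1, c=1:
  G4 stuck-at-1: G0=1, G1=0, G2=0, G3=0, G4=1 [stuck-at-1] → 1 — matches
  G2 stuck-at-1: G0=1, G1=0, G2=1 [stuck-at-1], G3=0, G4=0 → 0 — eliminated
Only G4 stuck-at-1 reproduces the observed 1.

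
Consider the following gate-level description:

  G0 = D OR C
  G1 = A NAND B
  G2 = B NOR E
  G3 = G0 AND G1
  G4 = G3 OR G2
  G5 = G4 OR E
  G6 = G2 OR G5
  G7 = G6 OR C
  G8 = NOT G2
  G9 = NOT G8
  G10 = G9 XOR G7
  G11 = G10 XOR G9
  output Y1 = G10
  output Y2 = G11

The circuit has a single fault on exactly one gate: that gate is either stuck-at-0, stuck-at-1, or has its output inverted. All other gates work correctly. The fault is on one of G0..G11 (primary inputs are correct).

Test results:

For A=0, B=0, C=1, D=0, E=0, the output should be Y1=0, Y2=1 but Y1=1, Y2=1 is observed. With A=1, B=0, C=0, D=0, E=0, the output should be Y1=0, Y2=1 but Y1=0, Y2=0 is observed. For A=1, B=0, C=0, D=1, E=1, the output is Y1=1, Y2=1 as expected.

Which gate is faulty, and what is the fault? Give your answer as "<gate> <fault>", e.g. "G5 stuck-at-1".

G2 stuck-at-0

Fault-free values for test 1 (A=0, B=0, C=1, D=0, E=0): G0=1, G1=1, G2=1, G3=1, G4=1, G5=1, G6=1, G7=1, G8=0, G9=1, G10=0, G11=1, giving Y1=0, Y2=1. Observed Y1=1, Y2=1.
Test 1: faults giving observed Y1=1, Y2=1 are {G2 stuck-at-0, G2 inverted output, G8 stuck-at-1, G8 inverted output, G9 stuck-at-0, G9 inverted output}.
Test 2 (A=1, B=0, C=0, D=0, E=0): fault-free G0=0, G1=1, G2=1, G3=0, G4=1, G5=1, G6=1, G7=1, G8=0, G9=1, G10=0, G11=1 → Y1=0, Y2=1; observed Y1=0, Y2=0. Eliminates G8 stuck-at-1, G8 inverted output, G9 stuck-at-0, G9 inverted output.
Test 3 (A=1, B=0, C=0, D=1, E=1): fault-free G0=1, G1=1, G2=0, G3=1, G4=1, G5=1, G6=1, G7=1, G8=1, G9=0, G10=1, G11=1 → Y1=1, Y2=1; observed Y1=1, Y2=1. Eliminates G2 inverted output.
Only G2 stuck-at-0 is consistent with every test.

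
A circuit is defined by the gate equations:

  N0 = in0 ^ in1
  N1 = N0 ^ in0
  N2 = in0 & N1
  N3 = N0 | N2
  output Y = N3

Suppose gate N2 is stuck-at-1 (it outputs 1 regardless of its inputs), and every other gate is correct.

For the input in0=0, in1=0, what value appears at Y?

1

Propagate with N2 forced: N0=0, N1=0, N2=1 [stuck-at-1], N3=1.
So Y = 1. (Without the fault it would be 0.)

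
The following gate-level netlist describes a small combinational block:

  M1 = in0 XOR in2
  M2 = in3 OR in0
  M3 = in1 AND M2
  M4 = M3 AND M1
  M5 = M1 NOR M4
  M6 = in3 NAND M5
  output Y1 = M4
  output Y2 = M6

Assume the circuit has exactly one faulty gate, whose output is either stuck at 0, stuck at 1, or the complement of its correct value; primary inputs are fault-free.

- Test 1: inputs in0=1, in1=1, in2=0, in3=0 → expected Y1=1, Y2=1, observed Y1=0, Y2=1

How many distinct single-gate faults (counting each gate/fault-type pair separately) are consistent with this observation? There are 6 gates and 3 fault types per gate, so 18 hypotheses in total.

8

Fault-free: M1=1, M2=1, M3=1, M4=1, M5=0, M6=1 → Y1=1, Y2=1. Observed Y1=0, Y2=1.
  M1: stuck-at-0, inverted output ✓; others ✗
  M2: stuck-at-0, inverted output ✓; others ✗
  M3: stuck-at-0, inverted output ✓; others ✗
  M4: stuck-at-0, inverted output ✓; others ✗
  M5: none of the 3 fault types match ✗
  M6: none of the 3 fault types match ✗
Consistent faults: {M1 stuck-at-0, M1 inverted output, M2 stuck-at-0, M2 inverted output, M3 stuck-at-0, M3 inverted output, M4 stuck-at-0, M4 inverted output} — 8 in all.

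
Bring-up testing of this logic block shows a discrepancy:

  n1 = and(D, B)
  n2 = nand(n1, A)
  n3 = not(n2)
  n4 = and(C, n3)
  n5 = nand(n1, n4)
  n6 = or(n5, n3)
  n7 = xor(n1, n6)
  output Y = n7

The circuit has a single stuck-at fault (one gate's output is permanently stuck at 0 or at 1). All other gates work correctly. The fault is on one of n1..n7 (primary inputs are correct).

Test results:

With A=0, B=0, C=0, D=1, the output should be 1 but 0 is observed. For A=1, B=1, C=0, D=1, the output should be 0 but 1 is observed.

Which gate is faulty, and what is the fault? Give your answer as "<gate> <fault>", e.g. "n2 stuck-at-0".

Fault-free values for test 1 (A=0, B=0, C=0, D=1): n1=0, n2=1, n3=0, n4=0, n5=1, n6=1, n7=1, giving Y=1. Observed 0.
Test 1: faults giving observed 0 are {n1 stuck-at-1, n5 stuck-at-0, n6 stuck-at-0, n7 stuck-at-0}.
Test 2 (A=1, B=1, C=0, D=1): fault-free n1=1, n2=0, n3=1, n4=0, n5=1, n6=1, n7=0 → 0; observed 1. Eliminates n1 stuck-at-1, n5 stuck-at-0, n7 stuck-at-0.
Only n6 stuck-at-0 is consistent with every test.

n6 stuck-at-0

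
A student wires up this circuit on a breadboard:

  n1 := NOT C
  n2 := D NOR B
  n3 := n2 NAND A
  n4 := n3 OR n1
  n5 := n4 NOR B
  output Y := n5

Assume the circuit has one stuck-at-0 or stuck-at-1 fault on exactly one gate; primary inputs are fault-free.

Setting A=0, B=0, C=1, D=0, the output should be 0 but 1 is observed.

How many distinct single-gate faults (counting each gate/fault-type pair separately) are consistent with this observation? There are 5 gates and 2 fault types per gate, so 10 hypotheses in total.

3

Fault-free: n1=0, n2=1, n3=1, n4=1, n5=0 → 0. Observed 1.
  n1 stuck-at-0: output 0 ✗
  n1 stuck-at-1: output 0 ✗
  n2 stuck-at-0: output 0 ✗
  n2 stuck-at-1: output 0 ✗
  n3 stuck-at-0: output 1 ✓
  n3 stuck-at-1: output 0 ✗
  n4 stuck-at-0: output 1 ✓
  n4 stuck-at-1: output 0 ✗
  n5 stuck-at-0: output 0 ✗
  n5 stuck-at-1: output 1 ✓
Consistent faults: {n3 stuck-at-0, n4 stuck-at-0, n5 stuck-at-1} — 3 in all.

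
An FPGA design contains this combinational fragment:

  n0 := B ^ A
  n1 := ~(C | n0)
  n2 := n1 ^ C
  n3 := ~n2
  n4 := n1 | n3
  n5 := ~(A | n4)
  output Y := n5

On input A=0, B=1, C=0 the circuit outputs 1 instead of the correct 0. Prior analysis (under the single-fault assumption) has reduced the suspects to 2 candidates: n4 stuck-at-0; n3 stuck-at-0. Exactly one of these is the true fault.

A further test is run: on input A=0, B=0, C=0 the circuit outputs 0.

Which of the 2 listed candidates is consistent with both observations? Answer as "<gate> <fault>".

Evaluate each candidate on input A=0, B=0, C=0:
  n4 stuck-at-0: n0=0, n1=1, n2=1, n3=0, n4=0 [stuck-at-0], n5=1 → 1 — eliminated
  n3 stuck-at-0: n0=0, n1=1, n2=1, n3=0 [stuck-at-0], n4=1, n5=0 → 0 — matches
Only n3 stuck-at-0 reproduces the observed 0.

n3 stuck-at-0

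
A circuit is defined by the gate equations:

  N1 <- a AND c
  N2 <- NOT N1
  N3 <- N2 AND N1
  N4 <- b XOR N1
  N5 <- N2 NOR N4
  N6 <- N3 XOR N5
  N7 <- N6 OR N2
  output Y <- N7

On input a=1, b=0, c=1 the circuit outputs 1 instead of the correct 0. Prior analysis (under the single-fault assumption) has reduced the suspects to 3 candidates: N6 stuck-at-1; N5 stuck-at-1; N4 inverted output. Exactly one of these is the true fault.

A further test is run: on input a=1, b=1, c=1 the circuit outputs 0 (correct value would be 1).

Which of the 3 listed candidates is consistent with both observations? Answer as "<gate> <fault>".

Evaluate each candidate on input a=1, b=1, c=1:
  N6 stuck-at-1: N1=1, N2=0, N3=0, N4=0, N5=1, N6=1 [stuck-at-1], N7=1 → 1 — eliminated
  N5 stuck-at-1: N1=1, N2=0, N3=0, N4=0, N5=1 [stuck-at-1], N6=1, N7=1 → 1 — eliminated
  N4 inverted output: N1=1, N2=0, N3=0, N4=1 [inverted output], N5=0, N6=0, N7=0 → 0 — matches
Only N4 inverted output reproduces the observed 0.

N4 inverted output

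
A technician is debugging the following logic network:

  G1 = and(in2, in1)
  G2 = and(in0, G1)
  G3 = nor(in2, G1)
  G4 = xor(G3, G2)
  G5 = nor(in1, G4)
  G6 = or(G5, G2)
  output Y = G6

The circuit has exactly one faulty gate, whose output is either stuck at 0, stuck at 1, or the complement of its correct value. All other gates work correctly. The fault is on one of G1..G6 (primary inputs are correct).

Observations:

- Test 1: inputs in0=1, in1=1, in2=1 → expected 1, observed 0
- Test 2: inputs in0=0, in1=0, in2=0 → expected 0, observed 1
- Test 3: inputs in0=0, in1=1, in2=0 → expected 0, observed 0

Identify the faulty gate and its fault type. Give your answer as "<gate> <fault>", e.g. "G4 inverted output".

Fault-free values for test 1 (in0=1, in1=1, in2=1): G1=1, G2=1, G3=0, G4=1, G5=0, G6=1, giving Y=1. Observed 0.
Test 1: faults giving observed 0 are {G1 stuck-at-0, G1 inverted output, G2 stuck-at-0, G2 inverted output, G6 stuck-at-0, G6 inverted output}.
Test 2 (in0=0, in1=0, in2=0): fault-free G1=0, G2=0, G3=1, G4=1, G5=0, G6=0 → 0; observed 1. Eliminates G1 stuck-at-0, G2 stuck-at-0, G6 stuck-at-0.
Test 3 (in0=0, in1=1, in2=0): fault-free G1=0, G2=0, G3=1, G4=1, G5=0, G6=0 → 0; observed 0. Eliminates G2 inverted output, G6 inverted output.
Only G1 inverted output is consistent with every test.

G1 inverted output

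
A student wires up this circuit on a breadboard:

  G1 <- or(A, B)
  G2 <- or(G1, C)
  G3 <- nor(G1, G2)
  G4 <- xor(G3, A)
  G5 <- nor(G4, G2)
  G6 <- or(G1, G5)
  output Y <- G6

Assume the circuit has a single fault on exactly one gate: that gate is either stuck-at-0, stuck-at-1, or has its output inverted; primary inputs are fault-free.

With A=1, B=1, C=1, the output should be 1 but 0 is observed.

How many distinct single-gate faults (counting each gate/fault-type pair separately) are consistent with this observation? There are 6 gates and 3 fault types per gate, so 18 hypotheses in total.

4

Fault-free: G1=1, G2=1, G3=0, G4=1, G5=0, G6=1 → 1. Observed 0.
  G1: stuck-at-0, inverted output ✓; others ✗
  G2: none of the 3 fault types match ✗
  G3: none of the 3 fault types match ✗
  G4: none of the 3 fault types match ✗
  G5: none of the 3 fault types match ✗
  G6: stuck-at-0, inverted output ✓; others ✗
Consistent faults: {G1 stuck-at-0, G1 inverted output, G6 stuck-at-0, G6 inverted output} — 4 in all.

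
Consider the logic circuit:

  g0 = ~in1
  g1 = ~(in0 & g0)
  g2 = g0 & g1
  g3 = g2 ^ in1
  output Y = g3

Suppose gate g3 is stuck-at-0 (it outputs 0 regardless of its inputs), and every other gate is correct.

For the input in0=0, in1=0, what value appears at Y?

Propagate with g3 forced: g0=1, g1=1, g2=1, g3=0 [stuck-at-0].
So Y = 0. (Without the fault it would be 1.)

0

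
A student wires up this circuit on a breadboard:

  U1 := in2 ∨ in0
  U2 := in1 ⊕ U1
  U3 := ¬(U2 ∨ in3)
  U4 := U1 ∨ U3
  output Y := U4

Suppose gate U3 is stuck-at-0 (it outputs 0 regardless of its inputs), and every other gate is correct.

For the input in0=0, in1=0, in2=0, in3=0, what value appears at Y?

0

Propagate with U3 forced: U1=0, U2=0, U3=0 [stuck-at-0], U4=0.
So Y = 0. (Without the fault it would be 1.)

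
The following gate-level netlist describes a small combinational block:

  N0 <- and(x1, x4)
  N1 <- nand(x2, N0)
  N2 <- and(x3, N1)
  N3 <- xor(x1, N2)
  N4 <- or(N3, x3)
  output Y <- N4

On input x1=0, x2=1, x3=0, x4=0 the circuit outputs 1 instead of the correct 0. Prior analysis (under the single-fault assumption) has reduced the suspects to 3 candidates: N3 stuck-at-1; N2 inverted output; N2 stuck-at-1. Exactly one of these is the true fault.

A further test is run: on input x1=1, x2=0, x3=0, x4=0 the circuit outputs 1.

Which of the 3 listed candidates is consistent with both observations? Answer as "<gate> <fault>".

N3 stuck-at-1

Evaluate each candidate on input x1=1, x2=0, x3=0, x4=0:
  N3 stuck-at-1: N0=0, N1=1, N2=0, N3=1 [stuck-at-1], N4=1 → 1 — matches
  N2 inverted output: N0=0, N1=1, N2=1 [inverted output], N3=0, N4=0 → 0 — eliminated
  N2 stuck-at-1: N0=0, N1=1, N2=1 [stuck-at-1], N3=0, N4=0 → 0 — eliminated
Only N3 stuck-at-1 reproduces the observed 1.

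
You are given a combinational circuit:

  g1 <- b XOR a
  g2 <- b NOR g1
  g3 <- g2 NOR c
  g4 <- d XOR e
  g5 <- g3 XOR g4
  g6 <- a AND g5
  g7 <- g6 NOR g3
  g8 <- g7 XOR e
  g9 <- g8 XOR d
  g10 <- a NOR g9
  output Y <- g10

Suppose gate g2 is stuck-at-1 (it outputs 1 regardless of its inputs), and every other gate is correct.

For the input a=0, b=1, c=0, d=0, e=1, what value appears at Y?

Propagate with g2 forced: g1=1, g2=1 [stuck-at-1], g3=0, g4=1, g5=1, g6=0, g7=1, g8=0, g9=0, g10=1.
So Y = 1. (Without the fault it would be 0.)

1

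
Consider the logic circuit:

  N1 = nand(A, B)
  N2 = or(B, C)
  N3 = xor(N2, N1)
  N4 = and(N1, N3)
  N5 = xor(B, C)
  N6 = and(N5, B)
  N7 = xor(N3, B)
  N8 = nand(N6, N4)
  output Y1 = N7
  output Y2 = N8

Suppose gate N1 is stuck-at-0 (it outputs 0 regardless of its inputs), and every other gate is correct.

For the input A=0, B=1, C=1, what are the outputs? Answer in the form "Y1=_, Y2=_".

Y1=0, Y2=1

Propagate with N1 forced: N1=0 [stuck-at-0], N2=1, N3=1, N4=0, N5=0, N6=0, N7=0, N8=1.
So the outputs are Y1=0, Y2=1. (Without the fault they would be Y1=1, Y2=1.)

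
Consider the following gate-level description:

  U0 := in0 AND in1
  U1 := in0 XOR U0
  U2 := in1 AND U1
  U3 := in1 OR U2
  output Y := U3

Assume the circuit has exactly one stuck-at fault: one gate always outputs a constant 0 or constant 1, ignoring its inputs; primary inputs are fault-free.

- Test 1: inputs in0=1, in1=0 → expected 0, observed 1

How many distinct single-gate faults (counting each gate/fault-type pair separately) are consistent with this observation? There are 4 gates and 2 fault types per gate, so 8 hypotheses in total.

Fault-free: U0=0, U1=1, U2=0, U3=0 → 0. Observed 1.
  U0 stuck-at-0: output 0 ✗
  U0 stuck-at-1: output 0 ✗
  U1 stuck-at-0: output 0 ✗
  U1 stuck-at-1: output 0 ✗
  U2 stuck-at-0: output 0 ✗
  U2 stuck-at-1: output 1 ✓
  U3 stuck-at-0: output 0 ✗
  U3 stuck-at-1: output 1 ✓
Consistent faults: {U2 stuck-at-1, U3 stuck-at-1} — 2 in all.

2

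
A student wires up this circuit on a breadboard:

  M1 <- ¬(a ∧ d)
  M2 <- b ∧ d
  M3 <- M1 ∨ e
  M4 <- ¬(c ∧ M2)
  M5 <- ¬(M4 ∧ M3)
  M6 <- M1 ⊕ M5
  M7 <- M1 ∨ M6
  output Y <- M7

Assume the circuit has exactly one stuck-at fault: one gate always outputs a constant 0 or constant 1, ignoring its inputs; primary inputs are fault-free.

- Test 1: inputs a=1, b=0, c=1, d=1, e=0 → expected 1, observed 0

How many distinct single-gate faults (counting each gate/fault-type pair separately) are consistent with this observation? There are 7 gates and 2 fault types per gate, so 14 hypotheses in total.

4

Fault-free: M1=0, M2=0, M3=0, M4=1, M5=1, M6=1, M7=1 → 1. Observed 0.
  M1 stuck-at-0: output 1 ✗
  M1 stuck-at-1: output 1 ✗
  M2 stuck-at-0: output 1 ✗
  M2 stuck-at-1: output 1 ✗
  M3 stuck-at-0: output 1 ✗
  M3 stuck-at-1: output 0 ✓
  M4 stuck-at-0: output 1 ✗
  M4 stuck-at-1: output 1 ✗
  M5 stuck-at-0: output 0 ✓
  M5 stuck-at-1: output 1 ✗
  M6 stuck-at-0: output 0 ✓
  M6 stuck-at-1: output 1 ✗
  M7 stuck-at-0: output 0 ✓
  M7 stuck-at-1: output 1 ✗
Consistent faults: {M3 stuck-at-1, M5 stuck-at-0, M6 stuck-at-0, M7 stuck-at-0} — 4 in all.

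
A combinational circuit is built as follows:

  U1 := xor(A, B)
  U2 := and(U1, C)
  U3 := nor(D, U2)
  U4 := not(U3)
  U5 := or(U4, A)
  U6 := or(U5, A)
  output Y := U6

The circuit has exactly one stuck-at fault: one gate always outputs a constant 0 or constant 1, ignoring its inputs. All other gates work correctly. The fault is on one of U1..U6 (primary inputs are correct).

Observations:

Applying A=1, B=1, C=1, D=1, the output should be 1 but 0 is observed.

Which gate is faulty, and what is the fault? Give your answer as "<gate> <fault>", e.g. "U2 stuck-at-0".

U6 stuck-at-0

Fault-free values for test 1 (A=1, B=1, C=1, D=1): U1=0, U2=0, U3=0, U4=1, U5=1, U6=1, giving Y=1. Observed 0.
Test 1: faults giving observed 0 are {U6 stuck-at-0}.
Only U6 stuck-at-0 is consistent with every test.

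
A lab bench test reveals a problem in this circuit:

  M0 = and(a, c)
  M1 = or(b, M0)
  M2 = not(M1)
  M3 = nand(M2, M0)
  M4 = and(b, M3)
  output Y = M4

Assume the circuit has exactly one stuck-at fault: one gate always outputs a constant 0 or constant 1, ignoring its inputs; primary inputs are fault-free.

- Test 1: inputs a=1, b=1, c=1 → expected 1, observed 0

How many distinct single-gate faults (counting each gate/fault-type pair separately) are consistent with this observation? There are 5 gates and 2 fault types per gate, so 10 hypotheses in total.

4

Fault-free: M0=1, M1=1, M2=0, M3=1, M4=1 → 1. Observed 0.
  M0 stuck-at-0: output 1 ✗
  M0 stuck-at-1: output 1 ✗
  M1 stuck-at-0: output 0 ✓
  M1 stuck-at-1: output 1 ✗
  M2 stuck-at-0: output 1 ✗
  M2 stuck-at-1: output 0 ✓
  M3 stuck-at-0: output 0 ✓
  M3 stuck-at-1: output 1 ✗
  M4 stuck-at-0: output 0 ✓
  M4 stuck-at-1: output 1 ✗
Consistent faults: {M1 stuck-at-0, M2 stuck-at-1, M3 stuck-at-0, M4 stuck-at-0} — 4 in all.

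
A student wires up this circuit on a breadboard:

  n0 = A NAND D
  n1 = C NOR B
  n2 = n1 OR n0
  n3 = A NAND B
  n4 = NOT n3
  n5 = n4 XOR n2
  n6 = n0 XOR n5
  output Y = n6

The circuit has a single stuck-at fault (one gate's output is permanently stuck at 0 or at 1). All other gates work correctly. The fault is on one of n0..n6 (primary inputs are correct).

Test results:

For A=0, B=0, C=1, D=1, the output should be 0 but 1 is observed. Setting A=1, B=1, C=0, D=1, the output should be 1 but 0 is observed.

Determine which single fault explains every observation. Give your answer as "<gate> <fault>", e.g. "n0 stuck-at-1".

Fault-free values for test 1 (A=0, B=0, C=1, D=1): n0=1, n1=0, n2=1, n3=1, n4=0, n5=1, n6=0, giving Y=0. Observed 1.
Test 1: faults giving observed 1 are {n2 stuck-at-0, n3 stuck-at-0, n4 stuck-at-1, n5 stuck-at-0, n6 stuck-at-1}.
Test 2 (A=1, B=1, C=0, D=1): fault-free n0=0, n1=0, n2=0, n3=0, n4=1, n5=1, n6=1 → 1; observed 0. Eliminates n2 stuck-at-0, n3 stuck-at-0, n4 stuck-at-1, n6 stuck-at-1.
Only n5 stuck-at-0 is consistent with every test.

n5 stuck-at-0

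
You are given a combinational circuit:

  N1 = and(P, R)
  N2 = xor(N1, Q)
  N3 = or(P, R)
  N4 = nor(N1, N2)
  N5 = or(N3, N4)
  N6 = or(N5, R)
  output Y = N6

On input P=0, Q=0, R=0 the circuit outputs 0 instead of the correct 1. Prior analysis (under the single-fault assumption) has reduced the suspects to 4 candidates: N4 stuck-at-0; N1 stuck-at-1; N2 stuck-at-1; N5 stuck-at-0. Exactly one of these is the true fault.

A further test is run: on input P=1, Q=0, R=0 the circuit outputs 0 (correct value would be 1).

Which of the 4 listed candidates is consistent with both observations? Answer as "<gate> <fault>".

Evaluate each candidate on input P=1, Q=0, R=0:
  N4 stuck-at-0: N1=0, N2=0, N3=1, N4=0 [stuck-at-0], N5=1, N6=1 → 1 — eliminated
  N1 stuck-at-1: N1=1 [stuck-at-1], N2=1, N3=1, N4=0, N5=1, N6=1 → 1 — eliminated
  N2 stuck-at-1: N1=0, N2=1 [stuck-at-1], N3=1, N4=0, N5=1, N6=1 → 1 — eliminated
  N5 stuck-at-0: N1=0, N2=0, N3=1, N4=1, N5=0 [stuck-at-0], N6=0 → 0 — matches
Only N5 stuck-at-0 reproduces the observed 0.

N5 stuck-at-0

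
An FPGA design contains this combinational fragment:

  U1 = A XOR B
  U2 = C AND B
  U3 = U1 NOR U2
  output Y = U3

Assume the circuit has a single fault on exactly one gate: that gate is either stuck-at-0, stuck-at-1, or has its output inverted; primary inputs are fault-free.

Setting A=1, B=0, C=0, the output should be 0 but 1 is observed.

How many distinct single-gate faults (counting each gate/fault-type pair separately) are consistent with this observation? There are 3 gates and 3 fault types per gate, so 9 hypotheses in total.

4

Fault-free: U1=1, U2=0, U3=0 → 0. Observed 1.
  U1 stuck-at-0: output 1 ✓
  U1 stuck-at-1: output 0 ✗
  U1 inverted output: output 1 ✓
  U2 stuck-at-0: output 0 ✗
  U2 stuck-at-1: output 0 ✗
  U2 inverted output: output 0 ✗
  U3 stuck-at-0: output 0 ✗
  U3 stuck-at-1: output 1 ✓
  U3 inverted output: output 1 ✓
Consistent faults: {U1 stuck-at-0, U1 inverted output, U3 stuck-at-1, U3 inverted output} — 4 in all.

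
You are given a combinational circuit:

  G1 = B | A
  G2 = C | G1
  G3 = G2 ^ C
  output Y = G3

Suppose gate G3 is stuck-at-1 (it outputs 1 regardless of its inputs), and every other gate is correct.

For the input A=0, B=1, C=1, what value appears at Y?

1

Propagate with G3 forced: G1=1, G2=1, G3=1 [stuck-at-1].
So Y = 1. (Without the fault it would be 0.)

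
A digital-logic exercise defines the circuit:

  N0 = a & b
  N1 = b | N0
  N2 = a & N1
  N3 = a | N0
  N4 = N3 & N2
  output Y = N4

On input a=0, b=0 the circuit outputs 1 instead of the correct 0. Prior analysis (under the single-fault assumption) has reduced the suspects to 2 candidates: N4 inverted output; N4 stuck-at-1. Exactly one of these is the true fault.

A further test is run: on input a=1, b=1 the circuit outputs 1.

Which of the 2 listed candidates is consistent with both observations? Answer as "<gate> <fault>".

N4 stuck-at-1

Evaluate each candidate on input a=1, b=1:
  N4 inverted output: N0=1, N1=1, N2=1, N3=1, N4=0 [inverted output] → 0 — eliminated
  N4 stuck-at-1: N0=1, N1=1, N2=1, N3=1, N4=1 [stuck-at-1] → 1 — matches
Only N4 stuck-at-1 reproduces the observed 1.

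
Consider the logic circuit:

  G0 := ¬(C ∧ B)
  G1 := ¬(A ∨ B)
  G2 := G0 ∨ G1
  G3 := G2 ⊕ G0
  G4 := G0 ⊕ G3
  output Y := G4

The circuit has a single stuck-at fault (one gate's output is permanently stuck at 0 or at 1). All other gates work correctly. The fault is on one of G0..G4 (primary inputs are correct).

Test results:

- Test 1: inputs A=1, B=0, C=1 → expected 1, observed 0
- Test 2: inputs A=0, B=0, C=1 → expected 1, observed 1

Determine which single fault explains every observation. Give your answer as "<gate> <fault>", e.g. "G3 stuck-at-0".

G0 stuck-at-0

Fault-free values for test 1 (A=1, B=0, C=1): G0=1, G1=0, G2=1, G3=0, G4=1, giving Y=1. Observed 0.
Test 1: faults giving observed 0 are {G0 stuck-at-0, G2 stuck-at-0, G3 stuck-at-1, G4 stuck-at-0}.
Test 2 (A=0, B=0, C=1): fault-free G0=1, G1=1, G2=1, G3=0, G4=1 → 1; observed 1. Eliminates G2 stuck-at-0, G3 stuck-at-1, G4 stuck-at-0.
Only G0 stuck-at-0 is consistent with every test.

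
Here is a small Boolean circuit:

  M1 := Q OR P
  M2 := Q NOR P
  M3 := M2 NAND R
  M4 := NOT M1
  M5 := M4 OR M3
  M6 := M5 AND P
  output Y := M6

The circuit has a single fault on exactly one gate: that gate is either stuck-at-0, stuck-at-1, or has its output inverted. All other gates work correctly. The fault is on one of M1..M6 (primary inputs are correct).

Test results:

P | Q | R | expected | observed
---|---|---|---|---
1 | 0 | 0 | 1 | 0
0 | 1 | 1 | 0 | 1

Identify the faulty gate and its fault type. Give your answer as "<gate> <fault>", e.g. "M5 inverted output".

M6 inverted output

Fault-free values for test 1 (P=1, Q=0, R=0): M1=1, M2=0, M3=1, M4=0, M5=1, M6=1, giving Y=1. Observed 0.
Test 1: faults giving observed 0 are {M3 stuck-at-0, M3 inverted output, M5 stuck-at-0, M5 inverted output, M6 stuck-at-0, M6 inverted output}.
Test 2 (P=0, Q=1, R=1): fault-free M1=1, M2=0, M3=1, M4=0, M5=1, M6=0 → 0; observed 1. Eliminates M3 stuck-at-0, M3 inverted output, M5 stuck-at-0, M5 inverted output, M6 stuck-at-0.
Only M6 inverted output is consistent with every test.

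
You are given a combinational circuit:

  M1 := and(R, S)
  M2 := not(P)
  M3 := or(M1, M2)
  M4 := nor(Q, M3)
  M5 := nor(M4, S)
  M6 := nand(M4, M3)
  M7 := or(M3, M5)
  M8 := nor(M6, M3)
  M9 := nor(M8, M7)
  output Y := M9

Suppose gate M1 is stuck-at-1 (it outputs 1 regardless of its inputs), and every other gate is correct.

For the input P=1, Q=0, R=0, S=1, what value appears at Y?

Propagate with M1 forced: M1=1 [stuck-at-1], M2=0, M3=1, M4=0, M5=0, M6=1, M7=1, M8=0, M9=0.
So Y = 0. (Without the fault it would be 1.)

0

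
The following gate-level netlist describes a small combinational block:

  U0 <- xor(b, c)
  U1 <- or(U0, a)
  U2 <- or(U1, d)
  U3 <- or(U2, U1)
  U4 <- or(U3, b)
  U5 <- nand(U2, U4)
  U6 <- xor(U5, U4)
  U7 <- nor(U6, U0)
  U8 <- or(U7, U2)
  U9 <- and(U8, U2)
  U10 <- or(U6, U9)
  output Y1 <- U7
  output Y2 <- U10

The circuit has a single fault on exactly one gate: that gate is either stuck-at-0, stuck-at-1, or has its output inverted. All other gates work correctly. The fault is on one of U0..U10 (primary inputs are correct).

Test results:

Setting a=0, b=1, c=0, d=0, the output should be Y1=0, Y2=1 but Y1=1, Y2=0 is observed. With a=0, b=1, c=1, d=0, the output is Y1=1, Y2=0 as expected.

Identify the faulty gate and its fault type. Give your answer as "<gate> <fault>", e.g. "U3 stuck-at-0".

U0 stuck-at-0

Fault-free values for test 1 (a=0, b=1, c=0, d=0): U0=1, U1=1, U2=1, U3=1, U4=1, U5=0, U6=1, U7=0, U8=1, U9=1, U10=1, giving Y1=0, Y2=1. Observed Y1=1, Y2=0.
Test 1: faults giving observed Y1=1, Y2=0 are {U0 stuck-at-0, U0 inverted output}.
Test 2 (a=0, b=1, c=1, d=0): fault-free U0=0, U1=0, U2=0, U3=0, U4=1, U5=1, U6=0, U7=1, U8=1, U9=0, U10=0 → Y1=1, Y2=0; observed Y1=1, Y2=0. Eliminates U0 inverted output.
Only U0 stuck-at-0 is consistent with every test.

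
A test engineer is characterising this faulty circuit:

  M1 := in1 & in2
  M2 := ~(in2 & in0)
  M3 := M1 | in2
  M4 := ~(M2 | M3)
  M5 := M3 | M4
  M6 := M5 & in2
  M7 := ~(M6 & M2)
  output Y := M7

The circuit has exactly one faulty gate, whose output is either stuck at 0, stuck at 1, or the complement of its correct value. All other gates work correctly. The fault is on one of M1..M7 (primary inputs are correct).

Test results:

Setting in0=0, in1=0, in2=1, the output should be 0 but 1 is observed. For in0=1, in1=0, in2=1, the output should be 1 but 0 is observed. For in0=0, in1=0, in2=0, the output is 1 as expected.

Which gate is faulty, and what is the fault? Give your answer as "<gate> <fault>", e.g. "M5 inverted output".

Fault-free values for test 1 (in0=0, in1=0, in2=1): M1=0, M2=1, M3=1, M4=0, M5=1, M6=1, M7=0, giving Y=0. Observed 1.
Test 1: faults giving observed 1 are {M2 stuck-at-0, M2 inverted output, M3 stuck-at-0, M3 inverted output, M5 stuck-at-0, M5 inverted output, M6 stuck-at-0, M6 inverted output, M7 stuck-at-1, M7 inverted output}.
Test 2 (in0=1, in1=0, in2=1): fault-free M1=0, M2=0, M3=1, M4=0, M5=1, M6=1, M7=1 → 1; observed 0. Eliminates M2 stuck-at-0, M3 stuck-at-0, M3 inverted output, M5 stuck-at-0, M5 inverted output, M6 stuck-at-0, M6 inverted output, M7 stuck-at-1.
Test 3 (in0=0, in1=0, in2=0): fault-free M1=0, M2=1, M3=0, M4=0, M5=0, M6=0, M7=1 → 1; observed 1. Eliminates M7 inverted output.
Only M2 inverted output is consistent with every test.

M2 inverted output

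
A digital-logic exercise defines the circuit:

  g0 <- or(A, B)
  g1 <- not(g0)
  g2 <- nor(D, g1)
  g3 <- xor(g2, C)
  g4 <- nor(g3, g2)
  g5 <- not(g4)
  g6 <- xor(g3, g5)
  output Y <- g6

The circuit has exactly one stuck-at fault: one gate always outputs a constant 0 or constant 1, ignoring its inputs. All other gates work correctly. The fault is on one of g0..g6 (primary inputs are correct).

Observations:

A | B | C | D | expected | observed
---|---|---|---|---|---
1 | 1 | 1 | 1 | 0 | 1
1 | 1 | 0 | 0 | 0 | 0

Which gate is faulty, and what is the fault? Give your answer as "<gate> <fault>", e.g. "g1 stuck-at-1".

g2 stuck-at-1

Fault-free values for test 1 (A=1, B=1, C=1, D=1): g0=1, g1=0, g2=0, g3=1, g4=0, g5=1, g6=0, giving Y=0. Observed 1.
Test 1: faults giving observed 1 are {g2 stuck-at-1, g4 stuck-at-1, g5 stuck-at-0, g6 stuck-at-1}.
Test 2 (A=1, B=1, C=0, D=0): fault-free g0=1, g1=0, g2=1, g3=1, g4=0, g5=1, g6=0 → 0; observed 0. Eliminates g4 stuck-at-1, g5 stuck-at-0, g6 stuck-at-1.
Only g2 stuck-at-1 is consistent with every test.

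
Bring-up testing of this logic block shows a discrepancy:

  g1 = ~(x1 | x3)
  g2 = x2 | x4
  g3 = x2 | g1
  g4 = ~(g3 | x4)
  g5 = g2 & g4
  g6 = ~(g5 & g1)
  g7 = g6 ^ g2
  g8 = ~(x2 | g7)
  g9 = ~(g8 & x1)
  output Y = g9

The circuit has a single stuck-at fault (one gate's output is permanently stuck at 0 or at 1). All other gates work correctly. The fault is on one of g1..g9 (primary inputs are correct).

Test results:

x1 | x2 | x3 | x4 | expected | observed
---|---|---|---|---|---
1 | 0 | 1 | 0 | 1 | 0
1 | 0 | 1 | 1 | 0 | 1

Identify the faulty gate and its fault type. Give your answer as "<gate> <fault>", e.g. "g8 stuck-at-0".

g6 stuck-at-0

Fault-free values for test 1 (x1=1, x2=0, x3=1, x4=0): g1=0, g2=0, g3=0, g4=1, g5=0, g6=1, g7=1, g8=0, g9=1, giving Y=1. Observed 0.
Test 1: faults giving observed 0 are {g2 stuck-at-1, g6 stuck-at-0, g7 stuck-at-0, g8 stuck-at-1, g9 stuck-at-0}.
Test 2 (x1=1, x2=0, x3=1, x4=1): fault-free g1=0, g2=1, g3=0, g4=0, g5=0, g6=1, g7=0, g8=1, g9=0 → 0; observed 1. Eliminates g2 stuck-at-1, g7 stuck-at-0, g8 stuck-at-1, g9 stuck-at-0.
Only g6 stuck-at-0 is consistent with every test.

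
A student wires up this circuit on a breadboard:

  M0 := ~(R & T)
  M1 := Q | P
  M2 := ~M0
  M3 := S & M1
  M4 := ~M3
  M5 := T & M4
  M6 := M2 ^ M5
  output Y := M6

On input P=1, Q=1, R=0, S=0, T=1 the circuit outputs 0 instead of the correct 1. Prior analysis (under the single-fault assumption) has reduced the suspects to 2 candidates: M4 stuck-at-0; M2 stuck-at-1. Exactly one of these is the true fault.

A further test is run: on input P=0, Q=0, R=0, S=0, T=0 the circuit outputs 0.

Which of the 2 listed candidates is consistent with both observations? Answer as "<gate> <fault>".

Evaluate each candidate on input P=0, Q=0, R=0, S=0, T=0:
  M4 stuck-at-0: M0=1, M1=0, M2=0, M3=0, M4=0 [stuck-at-0], M5=0, M6=0 → 0 — matches
  M2 stuck-at-1: M0=1, M1=0, M2=1 [stuck-at-1], M3=0, M4=1, M5=0, M6=1 → 1 — eliminated
Only M4 stuck-at-0 reproduces the observed 0.

M4 stuck-at-0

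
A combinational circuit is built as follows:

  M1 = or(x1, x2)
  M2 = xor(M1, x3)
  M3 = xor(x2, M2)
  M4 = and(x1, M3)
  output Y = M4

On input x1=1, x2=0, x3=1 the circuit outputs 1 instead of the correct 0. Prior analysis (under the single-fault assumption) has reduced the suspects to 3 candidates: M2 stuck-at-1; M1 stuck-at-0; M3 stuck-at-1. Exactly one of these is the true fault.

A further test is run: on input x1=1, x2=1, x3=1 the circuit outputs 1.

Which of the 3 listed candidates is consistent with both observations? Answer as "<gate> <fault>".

M3 stuck-at-1

Evaluate each candidate on input x1=1, x2=1, x3=1:
  M2 stuck-at-1: M1=1, M2=1 [stuck-at-1], M3=0, M4=0 → 0 — eliminated
  M1 stuck-at-0: M1=0 [stuck-at-0], M2=1, M3=0, M4=0 → 0 — eliminated
  M3 stuck-at-1: M1=1, M2=0, M3=1 [stuck-at-1], M4=1 → 1 — matches
Only M3 stuck-at-1 reproduces the observed 1.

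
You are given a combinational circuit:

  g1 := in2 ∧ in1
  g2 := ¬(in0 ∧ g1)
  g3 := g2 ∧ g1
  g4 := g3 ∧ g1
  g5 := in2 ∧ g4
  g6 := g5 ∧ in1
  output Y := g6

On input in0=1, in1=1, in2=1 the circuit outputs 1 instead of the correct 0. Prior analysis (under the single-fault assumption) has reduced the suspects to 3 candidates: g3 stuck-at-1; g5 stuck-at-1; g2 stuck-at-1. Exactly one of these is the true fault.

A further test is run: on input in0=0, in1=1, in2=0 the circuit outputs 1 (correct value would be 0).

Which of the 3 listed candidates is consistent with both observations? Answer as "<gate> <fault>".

Evaluate each candidate on input in0=0, in1=1, in2=0:
  g3 stuck-at-1: g1=0, g2=1, g3=1 [stuck-at-1], g4=0, g5=0, g6=0 → 0 — eliminated
  g5 stuck-at-1: g1=0, g2=1, g3=0, g4=0, g5=1 [stuck-at-1], g6=1 → 1 — matches
  g2 stuck-at-1: g1=0, g2=1 [stuck-at-1], g3=0, g4=0, g5=0, g6=0 → 0 — eliminated
Only g5 stuck-at-1 reproduces the observed 1.

g5 stuck-at-1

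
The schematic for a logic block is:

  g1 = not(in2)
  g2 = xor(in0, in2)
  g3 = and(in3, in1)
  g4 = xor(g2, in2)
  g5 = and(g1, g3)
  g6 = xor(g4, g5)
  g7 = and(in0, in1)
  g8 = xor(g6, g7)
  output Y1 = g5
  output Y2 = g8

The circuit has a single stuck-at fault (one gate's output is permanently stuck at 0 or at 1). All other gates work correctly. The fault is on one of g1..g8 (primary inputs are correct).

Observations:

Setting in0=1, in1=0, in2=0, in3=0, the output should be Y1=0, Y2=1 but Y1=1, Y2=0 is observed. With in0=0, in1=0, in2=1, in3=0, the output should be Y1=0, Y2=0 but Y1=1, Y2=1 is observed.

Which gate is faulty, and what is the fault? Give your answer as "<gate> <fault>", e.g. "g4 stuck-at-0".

g5 stuck-at-1

Fault-free values for test 1 (in0=1, in1=0, in2=0, in3=0): g1=1, g2=1, g3=0, g4=1, g5=0, g6=1, g7=0, g8=1, giving Y1=0, Y2=1. Observed Y1=1, Y2=0.
Test 1: faults giving observed Y1=1, Y2=0 are {g3 stuck-at-1, g5 stuck-at-1}.
Test 2 (in0=0, in1=0, in2=1, in3=0): fault-free g1=0, g2=1, g3=0, g4=0, g5=0, g6=0, g7=0, g8=0 → Y1=0, Y2=0; observed Y1=1, Y2=1. Eliminates g3 stuck-at-1.
Only g5 stuck-at-1 is consistent with every test.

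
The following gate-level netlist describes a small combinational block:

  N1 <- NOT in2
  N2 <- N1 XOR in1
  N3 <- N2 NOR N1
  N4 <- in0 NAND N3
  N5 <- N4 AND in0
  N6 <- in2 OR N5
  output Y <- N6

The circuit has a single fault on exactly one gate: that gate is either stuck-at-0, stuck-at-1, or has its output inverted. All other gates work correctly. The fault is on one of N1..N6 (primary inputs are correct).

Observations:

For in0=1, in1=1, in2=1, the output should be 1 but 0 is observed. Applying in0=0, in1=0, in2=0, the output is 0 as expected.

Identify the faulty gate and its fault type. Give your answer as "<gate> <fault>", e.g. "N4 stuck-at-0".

Fault-free values for test 1 (in0=1, in1=1, in2=1): N1=0, N2=1, N3=0, N4=1, N5=1, N6=1, giving Y=1. Observed 0.
Test 1: faults giving observed 0 are {N6 stuck-at-0, N6 inverted output}.
Test 2 (in0=0, in1=0, in2=0): fault-free N1=1, N2=1, N3=0, N4=1, N5=0, N6=0 → 0; observed 0. Eliminates N6 inverted output.
Only N6 stuck-at-0 is consistent with every test.

N6 stuck-at-0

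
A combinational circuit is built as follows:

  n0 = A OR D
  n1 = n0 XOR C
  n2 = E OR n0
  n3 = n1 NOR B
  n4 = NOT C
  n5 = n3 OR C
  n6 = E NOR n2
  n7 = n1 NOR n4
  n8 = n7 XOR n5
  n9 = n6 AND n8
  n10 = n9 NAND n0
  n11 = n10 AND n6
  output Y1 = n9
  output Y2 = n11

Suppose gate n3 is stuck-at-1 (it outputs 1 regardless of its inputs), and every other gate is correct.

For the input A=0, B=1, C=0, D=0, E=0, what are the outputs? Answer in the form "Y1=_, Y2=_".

Y1=1, Y2=1

Propagate with n3 forced: n0=0, n1=0, n2=0, n3=1 [stuck-at-1], n4=1, n5=1, n6=1, n7=0, n8=1, n9=1, n10=1, n11=1.
So the outputs are Y1=1, Y2=1. (Without the fault they would be Y1=0, Y2=1.)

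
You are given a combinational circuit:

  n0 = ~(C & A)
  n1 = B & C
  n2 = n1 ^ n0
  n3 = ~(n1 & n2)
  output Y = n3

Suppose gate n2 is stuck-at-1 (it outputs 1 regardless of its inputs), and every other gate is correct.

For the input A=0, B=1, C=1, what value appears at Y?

0

Propagate with n2 forced: n0=1, n1=1, n2=1 [stuck-at-1], n3=0.
So Y = 0. (Without the fault it would be 1.)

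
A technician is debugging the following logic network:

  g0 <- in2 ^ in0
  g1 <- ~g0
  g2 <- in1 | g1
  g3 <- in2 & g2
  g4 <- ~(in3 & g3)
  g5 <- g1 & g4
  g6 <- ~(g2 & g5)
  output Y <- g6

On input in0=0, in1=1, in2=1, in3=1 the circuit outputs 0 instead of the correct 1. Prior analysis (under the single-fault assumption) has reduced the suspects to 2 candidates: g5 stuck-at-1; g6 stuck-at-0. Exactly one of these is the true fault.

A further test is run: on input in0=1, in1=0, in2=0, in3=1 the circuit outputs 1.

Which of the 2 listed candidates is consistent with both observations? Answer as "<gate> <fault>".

g5 stuck-at-1

Evaluate each candidate on input in0=1, in1=0, in2=0, in3=1:
  g5 stuck-at-1: g0=1, g1=0, g2=0, g3=0, g4=1, g5=1 [stuck-at-1], g6=1 → 1 — matches
  g6 stuck-at-0: g0=1, g1=0, g2=0, g3=0, g4=1, g5=0, g6=0 [stuck-at-0] → 0 — eliminated
Only g5 stuck-at-1 reproduces the observed 1.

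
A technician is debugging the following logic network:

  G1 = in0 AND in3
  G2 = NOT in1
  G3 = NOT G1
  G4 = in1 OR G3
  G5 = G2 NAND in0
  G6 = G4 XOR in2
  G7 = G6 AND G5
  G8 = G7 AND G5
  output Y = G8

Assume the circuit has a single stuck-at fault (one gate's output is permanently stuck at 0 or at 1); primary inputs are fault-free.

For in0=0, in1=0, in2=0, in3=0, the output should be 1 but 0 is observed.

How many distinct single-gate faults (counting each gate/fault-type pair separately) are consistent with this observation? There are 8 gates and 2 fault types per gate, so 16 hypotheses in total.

Fault-free: G1=0, G2=1, G3=1, G4=1, G5=1, G6=1, G7=1, G8=1 → 1. Observed 0.
  G1: stuck-at-1 ✓; others ✗
  G2: none of the 2 fault types match ✗
  G3: stuck-at-0 ✓; others ✗
  G4: stuck-at-0 ✓; others ✗
  G5: stuck-at-0 ✓; others ✗
  G6: stuck-at-0 ✓; others ✗
  G7: stuck-at-0 ✓; others ✗
  G8: stuck-at-0 ✓; others ✗
Consistent faults: {G1 stuck-at-1, G3 stuck-at-0, G4 stuck-at-0, G5 stuck-at-0, G6 stuck-at-0, G7 stuck-at-0, G8 stuck-at-0} — 7 in all.

7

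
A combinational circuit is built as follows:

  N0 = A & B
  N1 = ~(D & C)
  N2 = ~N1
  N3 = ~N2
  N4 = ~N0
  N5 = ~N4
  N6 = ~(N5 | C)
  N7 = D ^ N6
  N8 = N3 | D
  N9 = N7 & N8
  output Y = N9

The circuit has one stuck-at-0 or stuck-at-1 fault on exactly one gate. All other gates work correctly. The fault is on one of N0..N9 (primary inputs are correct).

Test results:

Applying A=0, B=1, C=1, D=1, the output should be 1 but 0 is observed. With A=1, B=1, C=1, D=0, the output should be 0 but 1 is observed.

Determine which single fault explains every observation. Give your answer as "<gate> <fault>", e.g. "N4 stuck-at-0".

N6 stuck-at-1

Fault-free values for test 1 (A=0, B=1, C=1, D=1): N0=0, N1=0, N2=1, N3=0, N4=1, N5=0, N6=0, N7=1, N8=1, N9=1, giving Y=1. Observed 0.
Test 1: faults giving observed 0 are {N6 stuck-at-1, N7 stuck-at-0, N8 stuck-at-0, N9 stuck-at-0}.
Test 2 (A=1, B=1, C=1, D=0): fault-free N0=1, N1=1, N2=0, N3=1, N4=0, N5=1, N6=0, N7=0, N8=1, N9=0 → 0; observed 1. Eliminates N7 stuck-at-0, N8 stuck-at-0, N9 stuck-at-0.
Only N6 stuck-at-1 is consistent with every test.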